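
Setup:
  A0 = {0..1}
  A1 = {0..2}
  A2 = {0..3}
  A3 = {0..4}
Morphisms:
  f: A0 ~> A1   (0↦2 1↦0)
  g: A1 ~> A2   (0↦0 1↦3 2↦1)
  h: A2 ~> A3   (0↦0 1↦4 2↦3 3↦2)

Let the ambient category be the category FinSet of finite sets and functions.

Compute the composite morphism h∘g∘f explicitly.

  0 f~>2 g~>1 h~>4
  1 f~>0 g~>0 h~>0
⟦path⟧: (0↦4 1↦0)

Answer: (0↦4 1↦0)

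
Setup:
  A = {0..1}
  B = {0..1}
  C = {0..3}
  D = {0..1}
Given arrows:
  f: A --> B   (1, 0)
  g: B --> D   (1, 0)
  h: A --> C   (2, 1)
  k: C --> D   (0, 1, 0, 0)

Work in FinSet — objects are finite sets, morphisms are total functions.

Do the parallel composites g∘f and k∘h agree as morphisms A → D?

1) trace f;g:
  0 f-->1 g-->0
  1 f-->0 g-->1
  result₁ = (0, 1)
2) trace h;k:
  0 h-->2 k-->0
  1 h-->1 k-->1
  result₂ = (0, 1)
Equal? equal; square commutes

Answer: COMMUTES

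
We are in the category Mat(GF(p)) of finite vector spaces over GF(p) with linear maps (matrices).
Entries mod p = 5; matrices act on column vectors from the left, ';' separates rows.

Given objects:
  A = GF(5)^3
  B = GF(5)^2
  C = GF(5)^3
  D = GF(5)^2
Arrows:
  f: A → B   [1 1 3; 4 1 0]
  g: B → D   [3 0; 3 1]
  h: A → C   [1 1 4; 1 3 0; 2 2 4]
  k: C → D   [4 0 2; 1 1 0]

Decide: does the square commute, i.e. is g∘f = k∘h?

Answer: COMMUTES

Derivation:
1) trace f;g:
  e0=[1,0,0] f→[1,4] g→[3,2]
  e1=[0,1,0] f→[1,1] g→[3,4]
  e2=[0,0,1] f→[3,0] g→[4,4]
  result₁ = [3 3 4; 2 4 4]
2) trace h;k:
  e0=[1,0,0] h→[1,1,2] k→[3,2]
  e1=[0,1,0] h→[1,3,2] k→[3,4]
  e2=[0,0,1] h→[4,0,4] k→[4,4]
  result₂ = [3 3 4; 2 4 4]
Equal? YES — commutes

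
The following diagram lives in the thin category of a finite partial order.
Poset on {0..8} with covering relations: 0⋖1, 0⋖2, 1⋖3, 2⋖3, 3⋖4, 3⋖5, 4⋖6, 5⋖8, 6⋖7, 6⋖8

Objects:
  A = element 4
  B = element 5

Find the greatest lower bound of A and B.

Answer: A∧B = 3

Trace:
Common predecessors of 4,5: {0,1,2,3}
  0 ⊑ 3
  1 ⊑ 3
  2 ⊑ 3
  3 ⊑ 3
glb = 3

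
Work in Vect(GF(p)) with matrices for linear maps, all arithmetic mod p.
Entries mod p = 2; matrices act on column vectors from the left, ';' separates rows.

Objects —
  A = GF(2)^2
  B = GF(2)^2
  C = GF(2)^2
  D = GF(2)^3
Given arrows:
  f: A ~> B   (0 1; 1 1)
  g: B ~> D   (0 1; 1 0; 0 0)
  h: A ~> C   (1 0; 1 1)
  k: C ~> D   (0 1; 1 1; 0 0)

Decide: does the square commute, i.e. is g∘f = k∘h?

Answer: COMMUTES

Derivation:
Path 1 = f;g:
  e0=(1,0) f~>(0,1) g~>(1,0,0)
  e1=(0,1) f~>(1,1) g~>(1,1,0)
  result₁ = (1 1; 0 1; 0 0)
Path 2 = h;k:
  e0=(1,0) h~>(1,1) k~>(1,0,0)
  e1=(0,1) h~>(0,1) k~>(1,1,0)
  result₂ = (1 1; 0 1; 0 0)
Equal? same morphism ✓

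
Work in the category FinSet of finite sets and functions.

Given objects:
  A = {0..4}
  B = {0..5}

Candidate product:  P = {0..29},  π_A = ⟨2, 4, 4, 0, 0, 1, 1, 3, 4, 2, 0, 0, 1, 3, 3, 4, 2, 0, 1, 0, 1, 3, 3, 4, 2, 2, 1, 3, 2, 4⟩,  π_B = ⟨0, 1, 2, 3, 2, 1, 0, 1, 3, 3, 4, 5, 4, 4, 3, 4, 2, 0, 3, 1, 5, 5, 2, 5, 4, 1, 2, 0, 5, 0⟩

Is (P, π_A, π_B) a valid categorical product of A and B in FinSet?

|A|·|B| = 5·6 = 30;  |P| = 30
Check the pairing map k ↦ (π_A(k), π_B(k)):
  0 : (2,0)
  1 : (4,1)
  2 : (4,2)
  3 : (0,3)
  4 : (0,2)
  5 : (1,1)
  6 : (1,0)
  7 : (3,1)
  8 : (4,3)
  9 : (2,3)
  10 : (0,4)
  11 : (0,5)
  12 : (1,4)
  13 : (3,4)
  14 : (3,3)
  15 : (4,4)
  16 : (2,2)
  17 : (0,0)
  18 : (1,3)
  19 : (0,1)
  20 : (1,5)
  21 : (3,5)
  22 : (3,2)
  23 : (4,5)
  24 : (2,4)
  25 : (2,1)
  26 : (1,2)
  27 : (3,0)
  28 : (2,5)
  29 : (4,0)
distinct pairs in image: 30 / 30 needed
  → bijection onto A×B; projections well-typed.

Answer: VALID PRODUCT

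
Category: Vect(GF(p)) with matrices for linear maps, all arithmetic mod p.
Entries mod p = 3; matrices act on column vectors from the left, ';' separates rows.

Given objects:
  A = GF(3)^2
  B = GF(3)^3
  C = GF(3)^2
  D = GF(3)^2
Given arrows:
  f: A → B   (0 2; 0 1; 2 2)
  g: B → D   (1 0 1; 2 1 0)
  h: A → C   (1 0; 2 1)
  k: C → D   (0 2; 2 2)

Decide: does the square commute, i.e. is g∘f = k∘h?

Along f;g (path 1):
  e0=[1,0] f→[0,0,2] g→[2,0]
  e1=[0,1] f→[2,1,2] g→[1,2]
  ⟦path⟧₁ = (2 1; 0 2)
Along h;k (path 2):
  e0=[1,0] h→[1,2] k→[1,0]
  e1=[0,1] h→[0,1] k→[2,2]
  ⟦path⟧₂ = (1 2; 0 2)
Equal? NO — does not commute

Answer: DOES NOT COMMUTE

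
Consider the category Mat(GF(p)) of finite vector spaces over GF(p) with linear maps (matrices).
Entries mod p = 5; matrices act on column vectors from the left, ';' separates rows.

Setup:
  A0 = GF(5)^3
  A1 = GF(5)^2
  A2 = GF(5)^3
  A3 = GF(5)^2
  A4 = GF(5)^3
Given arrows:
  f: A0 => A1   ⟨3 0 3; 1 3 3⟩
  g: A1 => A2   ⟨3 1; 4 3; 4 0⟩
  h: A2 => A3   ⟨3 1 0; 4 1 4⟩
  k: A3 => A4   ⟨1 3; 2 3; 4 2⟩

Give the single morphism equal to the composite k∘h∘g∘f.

  e0=[1,0,0] f=>[3,1] g=>[0,0,2] h=>[0,3] k=>[4,4,1]
  e1=[0,1,0] f=>[0,3] g=>[3,4,0] h=>[3,1] k=>[1,4,4]
  e2=[0,0,1] f=>[3,3] g=>[2,1,2] h=>[2,2] k=>[3,0,2]
result: ⟨4 1 3; 4 4 0; 1 4 2⟩

Answer: ⟨4 1 3; 4 4 0; 1 4 2⟩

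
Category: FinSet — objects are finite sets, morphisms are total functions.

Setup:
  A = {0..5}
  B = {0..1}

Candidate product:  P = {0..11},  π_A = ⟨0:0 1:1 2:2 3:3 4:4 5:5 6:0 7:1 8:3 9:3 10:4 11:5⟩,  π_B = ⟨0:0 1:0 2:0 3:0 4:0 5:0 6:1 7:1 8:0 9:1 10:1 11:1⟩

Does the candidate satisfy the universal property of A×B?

Answer: NOT A VALID PRODUCT — duplicate pair at indices 3,8

Derivation:
|A|·|B| = 6·2 = 12;  |P| = 12
Check the pairing map k ↦ (π_A(k), π_B(k)):
  0 : (0,0)
  1 : (1,0)
  2 : (2,0)
  3 : (3,0)
  4 : (4,0)
  5 : (5,0)
  6 : (0,1)
  7 : (1,1)
  8 : (3,0)  ✗ repeats pair of k=3
  9 : (3,1)
  10 : (4,1)
  11 : (5,1)
distinct pairs in image: 11 / 12 needed
  → (3,0) hit at k=3 and k=8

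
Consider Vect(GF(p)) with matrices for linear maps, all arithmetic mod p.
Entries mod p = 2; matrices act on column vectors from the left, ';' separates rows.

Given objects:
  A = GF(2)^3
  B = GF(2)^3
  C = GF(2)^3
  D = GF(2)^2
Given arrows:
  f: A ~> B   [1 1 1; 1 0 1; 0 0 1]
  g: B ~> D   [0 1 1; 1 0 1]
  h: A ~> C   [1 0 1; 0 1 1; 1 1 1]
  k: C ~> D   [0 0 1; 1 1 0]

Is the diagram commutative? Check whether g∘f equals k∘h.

Answer: DOES NOT COMMUTE

Derivation:
Along f;g (path 1):
  e0=(1,0,0) f~>(1,1,0) g~>(1,1)
  e1=(0,1,0) f~>(1,0,0) g~>(0,1)
  e2=(0,0,1) f~>(1,1,1) g~>(0,0)
  composite₁ = [1 0 0; 1 1 0]
Along h;k (path 2):
  e0=(1,0,0) h~>(1,0,1) k~>(1,1)
  e1=(0,1,0) h~>(0,1,1) k~>(1,1)
  e2=(0,0,1) h~>(1,1,1) k~>(1,0)
  composite₂ = [1 1 1; 1 1 0]
Equal? distinct morphisms ✗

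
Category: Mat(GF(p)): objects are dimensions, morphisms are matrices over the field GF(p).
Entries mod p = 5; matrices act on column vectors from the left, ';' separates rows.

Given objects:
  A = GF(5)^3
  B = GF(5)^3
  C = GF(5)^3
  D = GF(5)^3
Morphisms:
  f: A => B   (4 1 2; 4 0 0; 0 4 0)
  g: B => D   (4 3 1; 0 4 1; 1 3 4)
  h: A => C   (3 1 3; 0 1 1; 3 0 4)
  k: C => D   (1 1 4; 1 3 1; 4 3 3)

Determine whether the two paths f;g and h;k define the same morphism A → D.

Answer: DOES NOT COMMUTE

Derivation:
Along f;g (path 1):
  e0=[1,0,0] f=>[4,4,0] g=>[3,1,1]
  e1=[0,1,0] f=>[1,0,4] g=>[3,4,2]
  e2=[0,0,1] f=>[2,0,0] g=>[3,0,2]
  composite₁ = (3 3 3; 1 4 0; 1 2 2)
Along h;k (path 2):
  e0=[1,0,0] h=>[3,0,3] k=>[0,1,1]
  e1=[0,1,0] h=>[1,1,0] k=>[2,4,2]
  e2=[0,0,1] h=>[3,1,4] k=>[0,0,2]
  composite₂ = (0 2 0; 1 4 0; 1 2 2)
Equal? distinct morphisms ✗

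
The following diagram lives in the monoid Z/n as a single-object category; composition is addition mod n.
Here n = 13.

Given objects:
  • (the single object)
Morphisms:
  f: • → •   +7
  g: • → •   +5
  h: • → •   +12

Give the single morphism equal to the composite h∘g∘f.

Answer: +11

Trace:
  0 +7≡7 +5≡12 +12≡11  (mod 13)
composite: +11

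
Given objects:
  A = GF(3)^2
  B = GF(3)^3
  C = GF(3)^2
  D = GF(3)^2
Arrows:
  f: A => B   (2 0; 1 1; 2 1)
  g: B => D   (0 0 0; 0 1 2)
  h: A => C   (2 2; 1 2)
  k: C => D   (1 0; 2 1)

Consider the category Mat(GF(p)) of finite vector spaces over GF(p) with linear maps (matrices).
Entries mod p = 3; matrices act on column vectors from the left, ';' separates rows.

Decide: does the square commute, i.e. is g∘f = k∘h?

1) trace f;g:
  e0=(1,0) f=>(2,1,2) g=>(0,2)
  e1=(0,1) f=>(0,1,1) g=>(0,0)
  composite₁ = (0 0; 2 0)
2) trace h;k:
  e0=(1,0) h=>(2,1) k=>(2,2)
  e1=(0,1) h=>(2,2) k=>(2,0)
  composite₂ = (2 2; 2 0)
Equal? distinct morphisms ✗

Answer: DOES NOT COMMUTE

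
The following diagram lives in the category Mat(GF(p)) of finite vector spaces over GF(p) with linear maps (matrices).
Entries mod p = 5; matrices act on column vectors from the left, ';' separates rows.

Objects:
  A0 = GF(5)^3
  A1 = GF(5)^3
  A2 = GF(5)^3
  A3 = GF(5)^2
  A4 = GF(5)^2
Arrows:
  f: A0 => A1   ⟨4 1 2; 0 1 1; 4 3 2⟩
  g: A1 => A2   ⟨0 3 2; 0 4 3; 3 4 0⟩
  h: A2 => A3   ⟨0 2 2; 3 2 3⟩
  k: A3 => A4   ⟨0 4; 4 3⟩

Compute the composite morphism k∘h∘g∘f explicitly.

Answer: ⟨1 1 4; 4 2 3⟩

Derivation:
  e0=⟨1,0,0⟩ f=>⟨4,0,4⟩ g=>⟨3,2,2⟩ h=>⟨3,4⟩ k=>⟨1,4⟩
  e1=⟨0,1,0⟩ f=>⟨1,1,3⟩ g=>⟨4,3,2⟩ h=>⟨0,4⟩ k=>⟨1,2⟩
  e2=⟨0,0,1⟩ f=>⟨2,1,2⟩ g=>⟨2,0,0⟩ h=>⟨0,1⟩ k=>⟨4,3⟩
result: ⟨1 1 4; 4 2 3⟩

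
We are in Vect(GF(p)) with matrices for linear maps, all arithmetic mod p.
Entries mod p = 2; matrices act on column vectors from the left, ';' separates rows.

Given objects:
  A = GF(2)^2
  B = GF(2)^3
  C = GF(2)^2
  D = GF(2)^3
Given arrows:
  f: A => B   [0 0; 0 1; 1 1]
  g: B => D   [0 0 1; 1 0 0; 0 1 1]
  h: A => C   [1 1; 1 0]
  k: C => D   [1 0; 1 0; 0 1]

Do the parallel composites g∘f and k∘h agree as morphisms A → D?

Answer: DOES NOT COMMUTE

Trace:
Along f;g (path 1):
  e0=[1,0] f=>[0,0,1] g=>[1,0,1]
  e1=[0,1] f=>[0,1,1] g=>[1,0,0]
  composite₁ = [1 1; 0 0; 1 0]
Along h;k (path 2):
  e0=[1,0] h=>[1,1] k=>[1,1,1]
  e1=[0,1] h=>[1,0] k=>[1,1,0]
  composite₂ = [1 1; 1 1; 1 0]
Equal? differ; not commutative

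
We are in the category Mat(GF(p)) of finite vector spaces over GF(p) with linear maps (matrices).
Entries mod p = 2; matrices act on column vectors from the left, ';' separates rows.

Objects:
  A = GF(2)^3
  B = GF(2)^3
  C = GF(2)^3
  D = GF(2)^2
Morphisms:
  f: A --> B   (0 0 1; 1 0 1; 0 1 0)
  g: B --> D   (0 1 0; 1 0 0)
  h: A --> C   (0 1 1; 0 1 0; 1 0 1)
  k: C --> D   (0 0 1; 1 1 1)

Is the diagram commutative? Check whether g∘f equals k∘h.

Answer: DOES NOT COMMUTE

Trace:
Along f;g (path 1):
  e0=⟨1,0,0⟩ f-->⟨0,1,0⟩ g-->⟨1,0⟩
  e1=⟨0,1,0⟩ f-->⟨0,0,1⟩ g-->⟨0,0⟩
  e2=⟨0,0,1⟩ f-->⟨1,1,0⟩ g-->⟨1,1⟩
  ⟦path⟧₁ = (1 0 1; 0 0 1)
Along h;k (path 2):
  e0=⟨1,0,0⟩ h-->⟨0,0,1⟩ k-->⟨1,1⟩
  e1=⟨0,1,0⟩ h-->⟨1,1,0⟩ k-->⟨0,0⟩
  e2=⟨0,0,1⟩ h-->⟨1,0,1⟩ k-->⟨1,0⟩
  ⟦path⟧₂ = (1 0 1; 1 0 0)
Equal? distinct morphisms ✗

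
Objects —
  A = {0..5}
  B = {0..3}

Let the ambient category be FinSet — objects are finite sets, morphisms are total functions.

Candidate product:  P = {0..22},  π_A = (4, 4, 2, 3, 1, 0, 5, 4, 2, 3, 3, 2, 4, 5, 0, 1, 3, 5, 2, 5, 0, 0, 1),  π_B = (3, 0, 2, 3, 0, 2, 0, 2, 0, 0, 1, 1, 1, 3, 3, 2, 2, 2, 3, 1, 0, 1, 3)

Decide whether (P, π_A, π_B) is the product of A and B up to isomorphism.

Answer: NOT A VALID PRODUCT — |P|=23 ≠ |A|·|B|=24

Work:
|A|·|B| = 6·4 = 24;  |P| = 23
  → cardinalities differ; no bijection possible.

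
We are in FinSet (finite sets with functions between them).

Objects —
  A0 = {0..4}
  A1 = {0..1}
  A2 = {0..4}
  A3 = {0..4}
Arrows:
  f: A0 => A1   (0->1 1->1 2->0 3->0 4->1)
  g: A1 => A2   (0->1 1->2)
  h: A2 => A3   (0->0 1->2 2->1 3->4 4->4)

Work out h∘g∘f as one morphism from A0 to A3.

Answer: (0->1 1->1 2->2 3->2 4->1)

Derivation:
  0 f=>1 g=>2 h=>1
  1 f=>1 g=>2 h=>1
  2 f=>0 g=>1 h=>2
  3 f=>0 g=>1 h=>2
  4 f=>1 g=>2 h=>1
result: (0->1 1->1 2->2 3->2 4->1)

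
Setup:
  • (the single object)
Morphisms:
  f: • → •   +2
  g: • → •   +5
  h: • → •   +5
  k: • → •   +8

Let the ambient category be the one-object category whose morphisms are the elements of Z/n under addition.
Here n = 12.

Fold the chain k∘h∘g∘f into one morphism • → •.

Answer: +8

Derivation:
  0 +2≡2 +5≡7 +5≡0 +8≡8  (mod 12)
⟦path⟧: +8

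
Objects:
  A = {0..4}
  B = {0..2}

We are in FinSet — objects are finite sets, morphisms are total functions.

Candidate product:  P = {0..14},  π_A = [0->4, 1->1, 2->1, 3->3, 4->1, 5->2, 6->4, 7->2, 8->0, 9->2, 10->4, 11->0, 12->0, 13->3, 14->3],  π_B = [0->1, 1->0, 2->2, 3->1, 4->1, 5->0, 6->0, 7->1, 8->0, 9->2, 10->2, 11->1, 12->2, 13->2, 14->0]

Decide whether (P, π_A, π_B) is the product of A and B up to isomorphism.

|A|·|B| = 5·3 = 15;  |P| = 15
Check the pairing map k ↦ (π_A(k), π_B(k)):
  0 -> (4,1)
  1 -> (1,0)
  2 -> (1,2)
  3 -> (3,1)
  4 -> (1,1)
  5 -> (2,0)
  6 -> (4,0)
  7 -> (2,1)
  8 -> (0,0)
  9 -> (2,2)
  10 -> (4,2)
  11 -> (0,1)
  12 -> (0,2)
  13 -> (3,2)
  14 -> (3,0)
distinct pairs in image: 15 / 15 needed
  → bijection onto A×B; projections well-typed.

Answer: VALID PRODUCT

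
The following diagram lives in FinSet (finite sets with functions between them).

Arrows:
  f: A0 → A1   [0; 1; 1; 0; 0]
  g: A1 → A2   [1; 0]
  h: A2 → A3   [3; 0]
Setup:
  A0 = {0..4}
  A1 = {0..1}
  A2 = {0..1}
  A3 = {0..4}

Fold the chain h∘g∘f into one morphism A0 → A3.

Answer: [0; 3; 3; 0; 0]

Derivation:
  0 f→0 g→1 h→0
  1 f→1 g→0 h→3
  2 f→1 g→0 h→3
  3 f→0 g→1 h→0
  4 f→0 g→1 h→0
result: [0; 3; 3; 0; 0]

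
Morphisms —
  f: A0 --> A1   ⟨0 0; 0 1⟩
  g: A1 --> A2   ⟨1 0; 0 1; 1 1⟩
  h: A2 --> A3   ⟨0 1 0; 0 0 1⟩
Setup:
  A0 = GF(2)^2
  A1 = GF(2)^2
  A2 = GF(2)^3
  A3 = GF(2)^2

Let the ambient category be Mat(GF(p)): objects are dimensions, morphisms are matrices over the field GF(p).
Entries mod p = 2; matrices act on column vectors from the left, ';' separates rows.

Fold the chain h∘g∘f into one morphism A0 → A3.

  e0=(1,0) f-->(0,0) g-->(0,0,0) h-->(0,0)
  e1=(0,1) f-->(0,1) g-->(0,1,1) h-->(1,1)
⟦path⟧: ⟨0 1; 0 1⟩

Answer: ⟨0 1; 0 1⟩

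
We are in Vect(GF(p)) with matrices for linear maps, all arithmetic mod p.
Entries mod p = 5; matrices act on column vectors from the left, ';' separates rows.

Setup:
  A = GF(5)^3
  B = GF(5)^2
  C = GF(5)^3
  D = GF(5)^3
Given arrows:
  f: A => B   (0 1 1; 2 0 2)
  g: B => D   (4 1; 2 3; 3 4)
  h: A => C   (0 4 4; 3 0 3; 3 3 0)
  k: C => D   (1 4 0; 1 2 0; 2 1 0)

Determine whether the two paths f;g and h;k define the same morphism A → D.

Path 1 = f;g:
  e0=[1,0,0] f=>[0,2] g=>[2,1,3]
  e1=[0,1,0] f=>[1,0] g=>[4,2,3]
  e2=[0,0,1] f=>[1,2] g=>[1,3,1]
  ⟦path⟧₁ = (2 4 1; 1 2 3; 3 3 1)
Path 2 = h;k:
  e0=[1,0,0] h=>[0,3,3] k=>[2,1,3]
  e1=[0,1,0] h=>[4,0,3] k=>[4,4,3]
  e2=[0,0,1] h=>[4,3,0] k=>[1,0,1]
  ⟦path⟧₂ = (2 4 1; 1 4 0; 3 3 1)
Equal? differ; not commutative

Answer: DOES NOT COMMUTE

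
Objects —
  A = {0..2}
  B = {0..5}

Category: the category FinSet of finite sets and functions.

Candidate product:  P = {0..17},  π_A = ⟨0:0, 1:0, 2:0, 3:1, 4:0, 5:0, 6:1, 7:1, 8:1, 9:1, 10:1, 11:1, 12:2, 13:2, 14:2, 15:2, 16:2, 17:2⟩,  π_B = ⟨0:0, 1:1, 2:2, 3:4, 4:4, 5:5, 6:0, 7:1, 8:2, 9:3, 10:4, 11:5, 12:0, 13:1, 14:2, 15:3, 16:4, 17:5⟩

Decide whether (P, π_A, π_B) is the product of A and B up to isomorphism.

Answer: NOT A VALID PRODUCT — duplicate pair at indices 10,3

Derivation:
|A|·|B| = 3·6 = 18;  |P| = 18
Check the pairing map k ↦ (π_A(k), π_B(k)):
  0 : (0,0)
  1 : (0,1)
  2 : (0,2)
  3 : (1,4)
  4 : (0,4)
  5 : (0,5)
  6 : (1,0)
  7 : (1,1)
  8 : (1,2)
  9 : (1,3)
  10 : (1,4)  ✗ repeats pair of k=3
  11 : (1,5)
  12 : (2,0)
  13 : (2,1)
  14 : (2,2)
  15 : (2,3)
  16 : (2,4)
  17 : (2,5)
distinct pairs in image: 17 / 18 needed
  → (1,4) hit at k=3 and k=10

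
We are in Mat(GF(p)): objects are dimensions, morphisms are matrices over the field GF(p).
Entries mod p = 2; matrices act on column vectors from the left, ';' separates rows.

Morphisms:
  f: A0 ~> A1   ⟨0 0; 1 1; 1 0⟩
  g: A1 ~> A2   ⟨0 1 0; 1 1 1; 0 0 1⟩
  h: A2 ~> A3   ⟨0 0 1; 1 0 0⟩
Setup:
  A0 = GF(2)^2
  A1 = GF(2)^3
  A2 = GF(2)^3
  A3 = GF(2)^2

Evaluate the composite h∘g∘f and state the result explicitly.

  e0=(1,0) f~>(0,1,1) g~>(1,0,1) h~>(1,1)
  e1=(0,1) f~>(0,1,0) g~>(1,1,0) h~>(0,1)
result: ⟨1 0; 1 1⟩

Answer: ⟨1 0; 1 1⟩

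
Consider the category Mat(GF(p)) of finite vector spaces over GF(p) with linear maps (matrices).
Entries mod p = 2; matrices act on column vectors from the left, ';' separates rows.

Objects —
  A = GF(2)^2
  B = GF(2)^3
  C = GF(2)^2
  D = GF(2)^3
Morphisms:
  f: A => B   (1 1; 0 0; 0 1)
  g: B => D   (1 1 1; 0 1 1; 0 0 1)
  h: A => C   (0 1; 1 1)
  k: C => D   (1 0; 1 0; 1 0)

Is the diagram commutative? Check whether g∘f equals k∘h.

1) trace f;g:
  e0=[1,0] f=>[1,0,0] g=>[1,0,0]
  e1=[0,1] f=>[1,0,1] g=>[0,1,1]
  ⟦path⟧₁ = (1 0; 0 1; 0 1)
2) trace h;k:
  e0=[1,0] h=>[0,1] k=>[0,0,0]
  e1=[0,1] h=>[1,1] k=>[1,1,1]
  ⟦path⟧₂ = (0 1; 0 1; 0 1)
Equal? distinct morphisms ✗

Answer: DOES NOT COMMUTE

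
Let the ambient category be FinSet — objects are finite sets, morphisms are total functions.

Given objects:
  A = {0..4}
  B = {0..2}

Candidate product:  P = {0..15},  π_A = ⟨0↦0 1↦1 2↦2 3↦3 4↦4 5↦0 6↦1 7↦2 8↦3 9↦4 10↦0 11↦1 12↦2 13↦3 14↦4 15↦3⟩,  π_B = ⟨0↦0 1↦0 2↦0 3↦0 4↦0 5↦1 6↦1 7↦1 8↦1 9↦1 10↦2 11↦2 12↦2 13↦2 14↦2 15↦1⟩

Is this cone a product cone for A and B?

Answer: NOT A VALID PRODUCT — |P|=16 ≠ |A|·|B|=15

Work:
|A|·|B| = 5·3 = 15;  |P| = 16
  → cardinalities differ; no bijection possible.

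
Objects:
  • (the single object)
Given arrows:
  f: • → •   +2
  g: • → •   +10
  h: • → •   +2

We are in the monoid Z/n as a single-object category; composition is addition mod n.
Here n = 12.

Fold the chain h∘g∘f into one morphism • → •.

Answer: +2

Work:
  0 +2≡2 +10≡0 +2≡2  (mod 12)
⟦path⟧: +2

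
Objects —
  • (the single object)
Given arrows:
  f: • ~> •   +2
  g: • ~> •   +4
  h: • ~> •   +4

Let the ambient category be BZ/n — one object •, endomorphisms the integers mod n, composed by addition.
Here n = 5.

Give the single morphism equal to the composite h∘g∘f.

  0 +2≡2 +4≡1 +4≡0  (mod 5)
⟦path⟧: +0

Answer: +0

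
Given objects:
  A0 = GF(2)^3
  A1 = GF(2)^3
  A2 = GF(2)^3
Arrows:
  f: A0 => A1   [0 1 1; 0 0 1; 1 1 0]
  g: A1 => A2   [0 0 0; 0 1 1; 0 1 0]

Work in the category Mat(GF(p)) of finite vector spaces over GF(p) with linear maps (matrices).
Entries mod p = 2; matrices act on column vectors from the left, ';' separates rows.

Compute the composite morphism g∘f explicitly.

Answer: [0 0 0; 1 1 1; 0 0 1]

Work:
  e0=(1,0,0) f=>(0,0,1) g=>(0,1,0)
  e1=(0,1,0) f=>(1,0,1) g=>(0,1,0)
  e2=(0,0,1) f=>(1,1,0) g=>(0,1,1)
result: [0 0 0; 1 1 1; 0 0 1]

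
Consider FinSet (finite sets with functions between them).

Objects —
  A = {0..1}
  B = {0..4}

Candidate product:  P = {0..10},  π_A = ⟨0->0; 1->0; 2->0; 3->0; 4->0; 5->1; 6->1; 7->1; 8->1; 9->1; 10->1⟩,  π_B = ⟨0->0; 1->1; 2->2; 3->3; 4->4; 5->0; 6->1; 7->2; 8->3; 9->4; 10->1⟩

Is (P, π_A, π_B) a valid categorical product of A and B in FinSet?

Answer: NOT A VALID PRODUCT — |P|=11 ≠ |A|·|B|=10

Work:
|A|·|B| = 2·5 = 10;  |P| = 11
  → cardinalities differ; no bijection possible.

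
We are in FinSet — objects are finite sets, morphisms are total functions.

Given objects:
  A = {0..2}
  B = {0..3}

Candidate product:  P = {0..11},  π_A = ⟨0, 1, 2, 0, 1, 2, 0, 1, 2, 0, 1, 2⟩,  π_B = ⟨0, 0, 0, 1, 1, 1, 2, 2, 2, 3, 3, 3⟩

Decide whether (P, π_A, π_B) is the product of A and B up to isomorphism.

|A|·|B| = 3·4 = 12;  |P| = 12
Check the pairing map k ↦ (π_A(k), π_B(k)):
  0 -> (0,0)
  1 -> (1,0)
  2 -> (2,0)
  3 -> (0,1)
  4 -> (1,1)
  5 -> (2,1)
  6 -> (0,2)
  7 -> (1,2)
  8 -> (2,2)
  9 -> (0,3)
  10 -> (1,3)
  11 -> (2,3)
distinct pairs in image: 12 / 12 needed
  → bijection onto A×B; projections well-typed.

Answer: VALID PRODUCT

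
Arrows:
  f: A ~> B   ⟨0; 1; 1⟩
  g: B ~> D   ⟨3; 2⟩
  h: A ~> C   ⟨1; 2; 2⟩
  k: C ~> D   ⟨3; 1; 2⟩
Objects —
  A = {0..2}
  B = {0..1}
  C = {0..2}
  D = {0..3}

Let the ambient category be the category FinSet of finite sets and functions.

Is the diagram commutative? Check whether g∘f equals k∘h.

1) trace f;g:
  0 f~>0 g~>3
  1 f~>1 g~>2
  2 f~>1 g~>2
  ⟦path⟧₁ = ⟨3; 2; 2⟩
2) trace h;k:
  0 h~>1 k~>1
  1 h~>2 k~>2
  2 h~>2 k~>2
  ⟦path⟧₂ = ⟨1; 2; 2⟩
Equal? differ; not commutative

Answer: DOES NOT COMMUTE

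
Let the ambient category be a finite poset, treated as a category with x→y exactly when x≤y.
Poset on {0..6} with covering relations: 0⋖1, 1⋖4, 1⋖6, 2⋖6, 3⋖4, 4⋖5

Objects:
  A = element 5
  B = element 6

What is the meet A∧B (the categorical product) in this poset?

Answer: A∧B = 1

Trace:
Common predecessors of 5,6: {0,1}
  0 ⊑ 1
  1 ⊑ 1
glb = 1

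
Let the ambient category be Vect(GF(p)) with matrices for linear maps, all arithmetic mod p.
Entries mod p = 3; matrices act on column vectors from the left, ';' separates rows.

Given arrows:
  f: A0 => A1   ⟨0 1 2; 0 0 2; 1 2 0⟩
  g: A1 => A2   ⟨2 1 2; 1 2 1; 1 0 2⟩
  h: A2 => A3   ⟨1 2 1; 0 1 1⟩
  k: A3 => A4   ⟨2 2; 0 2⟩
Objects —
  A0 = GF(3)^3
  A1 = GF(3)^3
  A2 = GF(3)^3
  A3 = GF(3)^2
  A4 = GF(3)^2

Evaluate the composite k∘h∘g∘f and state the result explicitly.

Answer: ⟨0 2 2; 0 1 1⟩

Work:
  e0=⟨1,0,0⟩ f=>⟨0,0,1⟩ g=>⟨2,1,2⟩ h=>⟨0,0⟩ k=>⟨0,0⟩
  e1=⟨0,1,0⟩ f=>⟨1,0,2⟩ g=>⟨0,0,2⟩ h=>⟨2,2⟩ k=>⟨2,1⟩
  e2=⟨0,0,1⟩ f=>⟨2,2,0⟩ g=>⟨0,0,2⟩ h=>⟨2,2⟩ k=>⟨2,1⟩
result: ⟨0 2 2; 0 1 1⟩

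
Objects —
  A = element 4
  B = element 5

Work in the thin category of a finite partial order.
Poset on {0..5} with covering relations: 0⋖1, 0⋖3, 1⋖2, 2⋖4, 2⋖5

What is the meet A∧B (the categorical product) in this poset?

Common predecessors of 4,5: {0,1,2}
  0 ⊑ 2
  1 ⊑ 2
  2 ⊑ 2
glb = 2

Answer: A∧B = 2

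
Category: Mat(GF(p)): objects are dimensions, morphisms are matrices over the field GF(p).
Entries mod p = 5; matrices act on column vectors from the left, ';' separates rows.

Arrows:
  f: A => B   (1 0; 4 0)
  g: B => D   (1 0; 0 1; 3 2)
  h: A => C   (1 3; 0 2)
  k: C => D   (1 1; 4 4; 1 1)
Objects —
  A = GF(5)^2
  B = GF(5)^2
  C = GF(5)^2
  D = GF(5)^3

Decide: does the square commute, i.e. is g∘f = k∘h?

Answer: COMMUTES

Trace:
Path 1 = f;g:
  e0=(1,0) f=>(1,4) g=>(1,4,1)
  e1=(0,1) f=>(0,0) g=>(0,0,0)
  result₁ = (1 0; 4 0; 1 0)
Path 2 = h;k:
  e0=(1,0) h=>(1,0) k=>(1,4,1)
  e1=(0,1) h=>(3,2) k=>(0,0,0)
  result₂ = (1 0; 4 0; 1 0)
Equal? same morphism ✓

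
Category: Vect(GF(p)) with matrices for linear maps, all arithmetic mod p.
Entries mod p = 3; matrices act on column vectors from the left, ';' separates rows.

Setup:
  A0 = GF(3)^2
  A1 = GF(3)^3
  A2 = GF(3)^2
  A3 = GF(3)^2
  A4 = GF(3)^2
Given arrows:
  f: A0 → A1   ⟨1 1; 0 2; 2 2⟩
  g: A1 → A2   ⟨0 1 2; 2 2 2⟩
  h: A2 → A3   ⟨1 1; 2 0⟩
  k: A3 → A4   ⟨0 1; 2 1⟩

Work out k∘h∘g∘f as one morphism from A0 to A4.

  e0=(1,0) f→(1,0,2) g→(1,0) h→(1,2) k→(2,1)
  e1=(0,1) f→(1,2,2) g→(0,1) h→(1,0) k→(0,2)
⟦path⟧: ⟨2 0; 1 2⟩

Answer: ⟨2 0; 1 2⟩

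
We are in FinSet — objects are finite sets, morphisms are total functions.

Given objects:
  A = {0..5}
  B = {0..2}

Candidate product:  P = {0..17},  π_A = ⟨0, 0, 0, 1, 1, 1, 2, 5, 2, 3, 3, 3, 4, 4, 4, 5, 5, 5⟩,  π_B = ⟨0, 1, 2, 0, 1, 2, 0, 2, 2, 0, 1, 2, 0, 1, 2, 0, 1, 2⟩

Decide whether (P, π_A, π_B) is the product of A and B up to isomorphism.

Answer: NOT A VALID PRODUCT — duplicate pair at indices 17,7

Derivation:
|A|·|B| = 6·3 = 18;  |P| = 18
Check the pairing map k ↦ (π_A(k), π_B(k)):
  0 : (0,0)
  1 : (0,1)
  2 : (0,2)
  3 : (1,0)
  4 : (1,1)
  5 : (1,2)
  6 : (2,0)
  7 : (5,2)
  8 : (2,2)
  9 : (3,0)
  10 : (3,1)
  11 : (3,2)
  12 : (4,0)
  13 : (4,1)
  14 : (4,2)
  15 : (5,0)
  16 : (5,1)
  17 : (5,2)  ✗ repeats pair of k=7
distinct pairs in image: 17 / 18 needed
  → (5,2) hit at k=7 and k=17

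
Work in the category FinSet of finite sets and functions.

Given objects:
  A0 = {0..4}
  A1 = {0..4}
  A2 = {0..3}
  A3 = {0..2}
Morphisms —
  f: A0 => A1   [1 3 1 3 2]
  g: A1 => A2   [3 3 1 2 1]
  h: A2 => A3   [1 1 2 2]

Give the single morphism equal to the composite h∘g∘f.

  0 f=>1 g=>3 h=>2
  1 f=>3 g=>2 h=>2
  2 f=>1 g=>3 h=>2
  3 f=>3 g=>2 h=>2
  4 f=>2 g=>1 h=>1
result: [2 2 2 2 1]

Answer: [2 2 2 2 1]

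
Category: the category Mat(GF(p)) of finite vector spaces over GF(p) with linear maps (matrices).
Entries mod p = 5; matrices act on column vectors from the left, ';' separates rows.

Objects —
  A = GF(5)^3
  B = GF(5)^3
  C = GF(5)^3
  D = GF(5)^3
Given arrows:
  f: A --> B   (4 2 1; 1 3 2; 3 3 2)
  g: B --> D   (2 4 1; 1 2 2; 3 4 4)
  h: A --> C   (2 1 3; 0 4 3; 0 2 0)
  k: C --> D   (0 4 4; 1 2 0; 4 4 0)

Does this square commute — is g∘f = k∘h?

1) trace f;g:
  e0=⟨1,0,0⟩ f-->⟨4,1,3⟩ g-->⟨0,2,3⟩
  e1=⟨0,1,0⟩ f-->⟨2,3,3⟩ g-->⟨4,4,0⟩
  e2=⟨0,0,1⟩ f-->⟨1,2,2⟩ g-->⟨2,4,4⟩
  composite₁ = (0 4 2; 2 4 4; 3 0 4)
2) trace h;k:
  e0=⟨1,0,0⟩ h-->⟨2,0,0⟩ k-->⟨0,2,3⟩
  e1=⟨0,1,0⟩ h-->⟨1,4,2⟩ k-->⟨4,4,0⟩
  e2=⟨0,0,1⟩ h-->⟨3,3,0⟩ k-->⟨2,4,4⟩
  composite₂ = (0 4 2; 2 4 4; 3 0 4)
Equal? equal; square commutes

Answer: COMMUTES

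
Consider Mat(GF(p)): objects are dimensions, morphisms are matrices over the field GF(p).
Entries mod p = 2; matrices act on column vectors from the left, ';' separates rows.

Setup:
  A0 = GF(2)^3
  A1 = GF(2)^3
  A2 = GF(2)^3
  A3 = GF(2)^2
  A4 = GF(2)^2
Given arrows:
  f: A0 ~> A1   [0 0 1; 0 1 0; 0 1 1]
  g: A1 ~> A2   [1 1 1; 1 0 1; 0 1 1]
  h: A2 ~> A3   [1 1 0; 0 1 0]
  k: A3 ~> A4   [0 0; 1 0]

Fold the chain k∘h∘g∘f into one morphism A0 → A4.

Answer: [0 0 0; 0 1 0]

Derivation:
  e0=(1,0,0) f~>(0,0,0) g~>(0,0,0) h~>(0,0) k~>(0,0)
  e1=(0,1,0) f~>(0,1,1) g~>(0,1,0) h~>(1,1) k~>(0,1)
  e2=(0,0,1) f~>(1,0,1) g~>(0,0,1) h~>(0,0) k~>(0,0)
result: [0 0 0; 0 1 0]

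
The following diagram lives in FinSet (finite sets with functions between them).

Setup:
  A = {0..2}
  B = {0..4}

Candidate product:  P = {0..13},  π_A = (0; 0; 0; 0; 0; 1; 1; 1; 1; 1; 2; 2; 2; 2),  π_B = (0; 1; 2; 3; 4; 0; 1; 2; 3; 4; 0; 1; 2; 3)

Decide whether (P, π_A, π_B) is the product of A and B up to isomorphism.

|A|·|B| = 3·5 = 15;  |P| = 14
  → cardinalities differ; no bijection possible.

Answer: NOT A VALID PRODUCT — |P|=14 ≠ |A|·|B|=15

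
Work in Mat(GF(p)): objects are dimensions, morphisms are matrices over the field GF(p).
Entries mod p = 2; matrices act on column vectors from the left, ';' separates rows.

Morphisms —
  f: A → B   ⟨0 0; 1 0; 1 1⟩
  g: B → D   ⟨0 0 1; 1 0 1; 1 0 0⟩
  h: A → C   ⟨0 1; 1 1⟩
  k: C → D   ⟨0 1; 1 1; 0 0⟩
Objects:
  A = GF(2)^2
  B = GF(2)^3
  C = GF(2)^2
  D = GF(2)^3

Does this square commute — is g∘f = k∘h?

Answer: DOES NOT COMMUTE

Trace:
1) trace f;g:
  e0=⟨1,0⟩ f→⟨0,1,1⟩ g→⟨1,1,0⟩
  e1=⟨0,1⟩ f→⟨0,0,1⟩ g→⟨1,1,0⟩
  ⟦path⟧₁ = ⟨1 1; 1 1; 0 0⟩
2) trace h;k:
  e0=⟨1,0⟩ h→⟨0,1⟩ k→⟨1,1,0⟩
  e1=⟨0,1⟩ h→⟨1,1⟩ k→⟨1,0,0⟩
  ⟦path⟧₂ = ⟨1 1; 1 0; 0 0⟩
Equal? differ; not commutative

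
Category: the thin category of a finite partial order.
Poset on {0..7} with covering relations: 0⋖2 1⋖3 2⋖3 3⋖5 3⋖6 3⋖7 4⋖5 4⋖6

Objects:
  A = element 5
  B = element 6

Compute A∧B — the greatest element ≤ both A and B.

{x : x⊑A ∧ x⊑B} = {0,1,2,3,4}  (A=5, B=6)
  maximal lower bounds 3 and 4 are incomparable: neither 3⊑4 nor 4⊑3
→ no greatest lower bound exists

Answer: NO MEET EXISTS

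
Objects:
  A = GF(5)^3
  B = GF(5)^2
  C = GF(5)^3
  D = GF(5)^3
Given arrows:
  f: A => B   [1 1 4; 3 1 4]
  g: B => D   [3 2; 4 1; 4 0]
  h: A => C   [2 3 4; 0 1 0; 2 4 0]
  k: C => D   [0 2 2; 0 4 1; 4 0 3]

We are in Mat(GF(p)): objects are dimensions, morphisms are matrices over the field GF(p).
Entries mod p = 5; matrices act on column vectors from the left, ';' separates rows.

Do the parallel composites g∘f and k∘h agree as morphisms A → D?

Answer: DOES NOT COMMUTE

Trace:
1) trace f;g:
  e0=⟨1,0,0⟩ f=>⟨1,3⟩ g=>⟨4,2,4⟩
  e1=⟨0,1,0⟩ f=>⟨1,1⟩ g=>⟨0,0,4⟩
  e2=⟨0,0,1⟩ f=>⟨4,4⟩ g=>⟨0,0,1⟩
  ⟦path⟧₁ = [4 0 0; 2 0 0; 4 4 1]
2) trace h;k:
  e0=⟨1,0,0⟩ h=>⟨2,0,2⟩ k=>⟨4,2,4⟩
  e1=⟨0,1,0⟩ h=>⟨3,1,4⟩ k=>⟨0,3,4⟩
  e2=⟨0,0,1⟩ h=>⟨4,0,0⟩ k=>⟨0,0,1⟩
  ⟦path⟧₂ = [4 0 0; 2 3 0; 4 4 1]
Equal? differ; not commutative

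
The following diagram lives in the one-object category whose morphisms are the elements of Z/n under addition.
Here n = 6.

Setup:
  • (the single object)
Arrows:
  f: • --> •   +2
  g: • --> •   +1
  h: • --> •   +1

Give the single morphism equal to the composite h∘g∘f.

Answer: +4

Trace:
  0 +2≡2 +1≡3 +1≡4  (mod 6)
composite: +4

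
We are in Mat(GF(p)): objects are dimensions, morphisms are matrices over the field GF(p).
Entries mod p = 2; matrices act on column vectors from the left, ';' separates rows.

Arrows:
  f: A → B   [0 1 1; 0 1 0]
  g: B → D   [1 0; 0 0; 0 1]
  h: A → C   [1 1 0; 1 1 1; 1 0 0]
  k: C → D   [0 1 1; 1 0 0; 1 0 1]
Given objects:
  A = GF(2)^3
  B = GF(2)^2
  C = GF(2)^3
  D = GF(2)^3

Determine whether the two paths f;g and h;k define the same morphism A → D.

1) trace f;g:
  e0=(1,0,0) f→(0,0) g→(0,0,0)
  e1=(0,1,0) f→(1,1) g→(1,0,1)
  e2=(0,0,1) f→(1,0) g→(1,0,0)
  result₁ = [0 1 1; 0 0 0; 0 1 0]
2) trace h;k:
  e0=(1,0,0) h→(1,1,1) k→(0,1,0)
  e1=(0,1,0) h→(1,1,0) k→(1,1,1)
  e2=(0,0,1) h→(0,1,0) k→(1,0,0)
  result₂ = [0 1 1; 1 1 0; 0 1 0]
Equal? NO — does not commute

Answer: DOES NOT COMMUTE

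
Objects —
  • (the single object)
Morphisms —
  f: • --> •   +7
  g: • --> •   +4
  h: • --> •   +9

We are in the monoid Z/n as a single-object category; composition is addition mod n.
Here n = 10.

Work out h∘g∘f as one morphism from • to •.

Answer: +0

Derivation:
  0 +7≡7 +4≡1 +9≡0  (mod 10)
composite: +0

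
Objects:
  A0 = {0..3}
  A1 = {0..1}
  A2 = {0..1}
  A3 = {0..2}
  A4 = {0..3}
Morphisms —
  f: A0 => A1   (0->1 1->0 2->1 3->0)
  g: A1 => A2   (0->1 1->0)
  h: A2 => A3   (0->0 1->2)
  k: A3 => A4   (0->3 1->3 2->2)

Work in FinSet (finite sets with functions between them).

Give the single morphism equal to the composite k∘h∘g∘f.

Answer: (0->3 1->2 2->3 3->2)

Derivation:
  0 f=>1 g=>0 h=>0 k=>3
  1 f=>0 g=>1 h=>2 k=>2
  2 f=>1 g=>0 h=>0 k=>3
  3 f=>0 g=>1 h=>2 k=>2
composite: (0->3 1->2 2->3 3->2)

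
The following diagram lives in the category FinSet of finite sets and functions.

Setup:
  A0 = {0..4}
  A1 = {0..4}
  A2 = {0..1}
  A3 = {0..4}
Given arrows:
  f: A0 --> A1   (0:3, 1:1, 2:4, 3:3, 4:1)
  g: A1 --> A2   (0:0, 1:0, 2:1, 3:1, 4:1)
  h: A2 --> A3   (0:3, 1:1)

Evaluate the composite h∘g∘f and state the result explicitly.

  0 f-->3 g-->1 h-->1
  1 f-->1 g-->0 h-->3
  2 f-->4 g-->1 h-->1
  3 f-->3 g-->1 h-->1
  4 f-->1 g-->0 h-->3
result: (0:1, 1:3, 2:1, 3:1, 4:3)

Answer: (0:1, 1:3, 2:1, 3:1, 4:3)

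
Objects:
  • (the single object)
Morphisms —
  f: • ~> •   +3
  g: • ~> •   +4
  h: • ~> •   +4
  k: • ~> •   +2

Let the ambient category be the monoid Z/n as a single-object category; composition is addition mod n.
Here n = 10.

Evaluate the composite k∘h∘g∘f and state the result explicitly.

Answer: +3

Trace:
  0 +3≡3 +4≡7 +4≡1 +2≡3  (mod 10)
⟦path⟧: +3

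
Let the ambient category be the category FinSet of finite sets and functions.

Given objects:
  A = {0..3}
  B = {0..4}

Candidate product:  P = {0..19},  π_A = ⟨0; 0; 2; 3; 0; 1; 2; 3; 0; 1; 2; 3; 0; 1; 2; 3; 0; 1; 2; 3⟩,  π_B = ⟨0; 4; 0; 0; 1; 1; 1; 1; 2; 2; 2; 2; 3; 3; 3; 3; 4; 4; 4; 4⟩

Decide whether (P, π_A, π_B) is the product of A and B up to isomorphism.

|A|·|B| = 4·5 = 20;  |P| = 20
Check the pairing map k ↦ (π_A(k), π_B(k)):
  0 -> (0,0)
  1 -> (0,4)
  2 -> (2,0)
  3 -> (3,0)
  4 -> (0,1)
  5 -> (1,1)
  6 -> (2,1)
  7 -> (3,1)
  8 -> (0,2)
  9 -> (1,2)
  10 -> (2,2)
  11 -> (3,2)
  12 -> (0,3)
  13 -> (1,3)
  14 -> (2,3)
  15 -> (3,3)
  16 -> (0,4)  ✗ repeats pair of k=1
  17 -> (1,4)
  18 -> (2,4)
  19 -> (3,4)
distinct pairs in image: 19 / 20 needed
  → (0,4) hit at k=1 and k=16

Answer: NOT A VALID PRODUCT — duplicate pair at indices 16,1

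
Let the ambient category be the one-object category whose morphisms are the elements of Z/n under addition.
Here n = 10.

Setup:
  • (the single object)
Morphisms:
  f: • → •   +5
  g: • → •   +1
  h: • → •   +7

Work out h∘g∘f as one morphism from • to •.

Answer: +3

Work:
  0 +5≡5 +1≡6 +7≡3  (mod 10)
result: +3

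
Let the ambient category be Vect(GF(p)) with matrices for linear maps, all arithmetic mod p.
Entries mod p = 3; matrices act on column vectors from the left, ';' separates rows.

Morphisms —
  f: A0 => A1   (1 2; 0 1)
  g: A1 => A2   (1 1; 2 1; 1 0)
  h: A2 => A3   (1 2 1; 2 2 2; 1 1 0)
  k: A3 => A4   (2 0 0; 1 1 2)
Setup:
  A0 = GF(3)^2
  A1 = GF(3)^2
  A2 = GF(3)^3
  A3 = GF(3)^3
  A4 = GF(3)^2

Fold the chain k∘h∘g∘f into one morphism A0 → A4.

  e0=⟨1,0⟩ f=>⟨1,0⟩ g=>⟨1,2,1⟩ h=>⟨0,2,0⟩ k=>⟨0,2⟩
  e1=⟨0,1⟩ f=>⟨2,1⟩ g=>⟨0,2,2⟩ h=>⟨0,2,2⟩ k=>⟨0,0⟩
result: (0 0; 2 0)

Answer: (0 0; 2 0)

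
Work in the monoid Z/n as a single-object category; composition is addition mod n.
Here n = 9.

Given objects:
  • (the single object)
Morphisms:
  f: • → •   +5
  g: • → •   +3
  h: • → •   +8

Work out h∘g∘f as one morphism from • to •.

  0 +5≡5 +3≡8 +8≡7  (mod 9)
result: +7

Answer: +7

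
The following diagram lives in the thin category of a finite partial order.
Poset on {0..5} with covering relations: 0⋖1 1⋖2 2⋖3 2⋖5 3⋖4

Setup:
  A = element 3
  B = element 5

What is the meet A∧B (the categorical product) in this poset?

Answer: A∧B = 2

Derivation:
Lower bounds of A=3 and B=5: {0,1,2}
  0 <= 2
  1 <= 2
  2 <= 2
glb = 2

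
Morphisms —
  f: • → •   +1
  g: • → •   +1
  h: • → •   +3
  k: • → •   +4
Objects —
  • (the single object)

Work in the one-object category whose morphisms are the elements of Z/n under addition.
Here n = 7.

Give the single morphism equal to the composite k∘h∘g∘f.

Answer: +2

Work:
  0 +1≡1 +1≡2 +3≡5 +4≡2  (mod 7)
⟦path⟧: +2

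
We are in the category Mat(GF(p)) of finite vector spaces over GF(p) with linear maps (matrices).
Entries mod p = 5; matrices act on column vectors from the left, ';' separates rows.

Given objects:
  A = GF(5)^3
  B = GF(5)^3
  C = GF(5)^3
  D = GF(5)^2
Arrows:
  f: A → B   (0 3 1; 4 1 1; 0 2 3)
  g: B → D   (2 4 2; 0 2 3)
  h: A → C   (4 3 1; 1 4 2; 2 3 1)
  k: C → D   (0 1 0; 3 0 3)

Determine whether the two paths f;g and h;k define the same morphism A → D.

Along f;g (path 1):
  e0=(1,0,0) f→(0,4,0) g→(1,3)
  e1=(0,1,0) f→(3,1,2) g→(4,3)
  e2=(0,0,1) f→(1,1,3) g→(2,1)
  ⟦path⟧₁ = (1 4 2; 3 3 1)
Along h;k (path 2):
  e0=(1,0,0) h→(4,1,2) k→(1,3)
  e1=(0,1,0) h→(3,4,3) k→(4,3)
  e2=(0,0,1) h→(1,2,1) k→(2,1)
  ⟦path⟧₂ = (1 4 2; 3 3 1)
Equal? YES — commutes

Answer: COMMUTES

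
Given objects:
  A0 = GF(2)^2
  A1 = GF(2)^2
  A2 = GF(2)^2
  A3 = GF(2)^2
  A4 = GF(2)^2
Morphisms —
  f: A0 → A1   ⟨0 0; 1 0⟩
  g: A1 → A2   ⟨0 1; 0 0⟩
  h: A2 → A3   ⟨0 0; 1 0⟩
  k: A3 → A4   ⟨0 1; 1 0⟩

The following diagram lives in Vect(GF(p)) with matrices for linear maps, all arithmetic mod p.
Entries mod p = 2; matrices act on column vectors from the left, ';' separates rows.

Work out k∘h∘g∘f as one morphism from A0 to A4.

Answer: ⟨1 0; 0 0⟩

Derivation:
  e0=(1,0) f→(0,1) g→(1,0) h→(0,1) k→(1,0)
  e1=(0,1) f→(0,0) g→(0,0) h→(0,0) k→(0,0)
result: ⟨1 0; 0 0⟩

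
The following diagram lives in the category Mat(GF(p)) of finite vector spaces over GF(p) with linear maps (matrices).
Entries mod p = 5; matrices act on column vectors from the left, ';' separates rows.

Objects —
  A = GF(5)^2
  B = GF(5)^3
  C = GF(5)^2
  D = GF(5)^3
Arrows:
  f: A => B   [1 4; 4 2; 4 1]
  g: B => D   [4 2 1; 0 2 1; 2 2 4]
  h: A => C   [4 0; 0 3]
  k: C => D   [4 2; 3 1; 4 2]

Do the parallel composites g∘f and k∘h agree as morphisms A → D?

Answer: DOES NOT COMMUTE

Work:
Path 1 = f;g:
  e0=(1,0) f=>(1,4,4) g=>(1,2,1)
  e1=(0,1) f=>(4,2,1) g=>(1,0,1)
  result₁ = [1 1; 2 0; 1 1]
Path 2 = h;k:
  e0=(1,0) h=>(4,0) k=>(1,2,1)
  e1=(0,1) h=>(0,3) k=>(1,3,1)
  result₂ = [1 1; 2 3; 1 1]
Equal? distinct morphisms ✗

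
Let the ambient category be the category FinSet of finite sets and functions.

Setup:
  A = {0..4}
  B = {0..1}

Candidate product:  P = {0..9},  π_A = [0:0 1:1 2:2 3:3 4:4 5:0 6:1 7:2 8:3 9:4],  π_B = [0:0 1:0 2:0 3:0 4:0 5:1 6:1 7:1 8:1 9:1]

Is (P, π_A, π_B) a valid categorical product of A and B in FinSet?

|A|·|B| = 5·2 = 10;  |P| = 10
Check the pairing map k ↦ (π_A(k), π_B(k)):
  0 : (0,0)
  1 : (1,0)
  2 : (2,0)
  3 : (3,0)
  4 : (4,0)
  5 : (0,1)
  6 : (1,1)
  7 : (2,1)
  8 : (3,1)
  9 : (4,1)
distinct pairs in image: 10 / 10 needed
  → bijection onto A×B; projections well-typed.

Answer: VALID PRODUCT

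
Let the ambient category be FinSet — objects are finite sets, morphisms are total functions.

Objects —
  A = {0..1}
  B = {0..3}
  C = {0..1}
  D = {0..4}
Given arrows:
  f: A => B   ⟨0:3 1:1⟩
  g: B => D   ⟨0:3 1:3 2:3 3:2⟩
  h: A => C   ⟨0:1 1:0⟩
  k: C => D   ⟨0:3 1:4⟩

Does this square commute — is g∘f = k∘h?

Answer: DOES NOT COMMUTE

Work:
Along f;g (path 1):
  0 f=>3 g=>2
  1 f=>1 g=>3
  composite₁ = ⟨0:2 1:3⟩
Along h;k (path 2):
  0 h=>1 k=>4
  1 h=>0 k=>3
  composite₂ = ⟨0:4 1:3⟩
Equal? NO — does not commute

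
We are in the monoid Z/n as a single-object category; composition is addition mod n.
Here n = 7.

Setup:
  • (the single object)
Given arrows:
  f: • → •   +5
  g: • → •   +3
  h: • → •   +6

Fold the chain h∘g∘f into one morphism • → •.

  0 +5≡5 +3≡1 +6≡0  (mod 7)
⟦path⟧: +0

Answer: +0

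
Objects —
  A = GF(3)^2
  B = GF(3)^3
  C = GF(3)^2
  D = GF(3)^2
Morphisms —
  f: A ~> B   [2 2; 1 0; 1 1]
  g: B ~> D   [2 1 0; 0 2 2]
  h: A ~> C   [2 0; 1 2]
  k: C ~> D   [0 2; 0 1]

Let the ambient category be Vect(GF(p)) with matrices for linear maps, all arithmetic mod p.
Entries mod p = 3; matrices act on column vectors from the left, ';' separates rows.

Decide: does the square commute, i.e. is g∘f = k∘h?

Along f;g (path 1):
  e0=⟨1,0⟩ f~>⟨2,1,1⟩ g~>⟨2,1⟩
  e1=⟨0,1⟩ f~>⟨2,0,1⟩ g~>⟨1,2⟩
  result₁ = [2 1; 1 2]
Along h;k (path 2):
  e0=⟨1,0⟩ h~>⟨2,1⟩ k~>⟨2,1⟩
  e1=⟨0,1⟩ h~>⟨0,2⟩ k~>⟨1,2⟩
  result₂ = [2 1; 1 2]
Equal? same morphism ✓

Answer: COMMUTES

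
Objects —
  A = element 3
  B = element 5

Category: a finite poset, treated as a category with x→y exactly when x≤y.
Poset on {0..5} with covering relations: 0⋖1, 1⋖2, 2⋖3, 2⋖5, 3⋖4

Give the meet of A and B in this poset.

Answer: A∧B = 2

Work:
{x : x⊑A ∧ x⊑B} = {0,1,2}  (A=3, B=5)
  0 ⊑ 2
  1 ⊑ 2
  2 ⊑ 2
glb = 2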